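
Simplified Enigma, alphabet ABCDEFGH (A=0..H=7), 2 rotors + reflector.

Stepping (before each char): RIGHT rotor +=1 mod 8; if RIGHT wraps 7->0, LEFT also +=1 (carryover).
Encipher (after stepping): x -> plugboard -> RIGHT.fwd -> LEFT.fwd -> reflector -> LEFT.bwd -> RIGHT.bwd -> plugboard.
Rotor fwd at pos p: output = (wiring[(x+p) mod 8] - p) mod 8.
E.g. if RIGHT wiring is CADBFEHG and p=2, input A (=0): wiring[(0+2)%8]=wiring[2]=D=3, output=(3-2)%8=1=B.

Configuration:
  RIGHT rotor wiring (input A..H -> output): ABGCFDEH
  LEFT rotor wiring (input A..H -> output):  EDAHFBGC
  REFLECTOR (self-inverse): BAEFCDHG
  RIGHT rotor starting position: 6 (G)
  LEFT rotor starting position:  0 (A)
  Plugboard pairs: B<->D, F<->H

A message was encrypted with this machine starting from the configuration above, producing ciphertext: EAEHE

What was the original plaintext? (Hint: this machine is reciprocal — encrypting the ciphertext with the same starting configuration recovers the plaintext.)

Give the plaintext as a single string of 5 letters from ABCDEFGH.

Char 1 ('E'): step: R->7, L=0; E->plug->E->R->D->L->H->refl->G->L'->G->R'->F->plug->H
Char 2 ('A'): step: R->0, L->1 (L advanced); A->plug->A->R->A->L->C->refl->E->L'->D->R'->F->plug->H
Char 3 ('E'): step: R->1, L=1; E->plug->E->R->C->L->G->refl->H->L'->B->R'->C->plug->C
Char 4 ('H'): step: R->2, L=1; H->plug->F->R->F->L->F->refl->D->L'->H->R'->H->plug->F
Char 5 ('E'): step: R->3, L=1; E->plug->E->R->E->L->A->refl->B->L'->G->R'->G->plug->G

Answer: HHCFG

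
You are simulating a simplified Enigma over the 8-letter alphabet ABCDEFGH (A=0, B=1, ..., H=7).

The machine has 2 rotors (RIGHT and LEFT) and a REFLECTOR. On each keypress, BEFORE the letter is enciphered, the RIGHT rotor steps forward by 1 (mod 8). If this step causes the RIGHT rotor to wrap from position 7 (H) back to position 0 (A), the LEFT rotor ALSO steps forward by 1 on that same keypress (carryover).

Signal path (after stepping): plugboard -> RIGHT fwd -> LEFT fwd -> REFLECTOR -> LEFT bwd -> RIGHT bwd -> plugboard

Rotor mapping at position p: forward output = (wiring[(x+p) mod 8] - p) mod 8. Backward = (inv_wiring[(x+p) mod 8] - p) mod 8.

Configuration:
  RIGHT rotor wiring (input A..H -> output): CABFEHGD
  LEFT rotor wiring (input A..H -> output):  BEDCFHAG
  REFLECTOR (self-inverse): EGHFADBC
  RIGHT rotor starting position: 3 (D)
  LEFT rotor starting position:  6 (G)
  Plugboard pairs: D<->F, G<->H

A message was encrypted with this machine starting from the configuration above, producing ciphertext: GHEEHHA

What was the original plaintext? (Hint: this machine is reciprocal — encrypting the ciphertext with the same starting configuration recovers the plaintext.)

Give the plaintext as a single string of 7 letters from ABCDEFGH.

Char 1 ('G'): step: R->4, L=6; G->plug->H->R->B->L->A->refl->E->L'->F->R'->G->plug->H
Char 2 ('H'): step: R->5, L=6; H->plug->G->R->A->L->C->refl->H->L'->G->R'->C->plug->C
Char 3 ('E'): step: R->6, L=6; E->plug->E->R->D->L->G->refl->B->L'->H->R'->F->plug->D
Char 4 ('E'): step: R->7, L=6; E->plug->E->R->G->L->H->refl->C->L'->A->R'->G->plug->H
Char 5 ('H'): step: R->0, L->7 (L advanced); H->plug->G->R->G->L->A->refl->E->L'->D->R'->H->plug->G
Char 6 ('H'): step: R->1, L=7; H->plug->G->R->C->L->F->refl->D->L'->E->R'->C->plug->C
Char 7 ('A'): step: R->2, L=7; A->plug->A->R->H->L->B->refl->G->L'->F->R'->D->plug->F

Answer: HCDHGCF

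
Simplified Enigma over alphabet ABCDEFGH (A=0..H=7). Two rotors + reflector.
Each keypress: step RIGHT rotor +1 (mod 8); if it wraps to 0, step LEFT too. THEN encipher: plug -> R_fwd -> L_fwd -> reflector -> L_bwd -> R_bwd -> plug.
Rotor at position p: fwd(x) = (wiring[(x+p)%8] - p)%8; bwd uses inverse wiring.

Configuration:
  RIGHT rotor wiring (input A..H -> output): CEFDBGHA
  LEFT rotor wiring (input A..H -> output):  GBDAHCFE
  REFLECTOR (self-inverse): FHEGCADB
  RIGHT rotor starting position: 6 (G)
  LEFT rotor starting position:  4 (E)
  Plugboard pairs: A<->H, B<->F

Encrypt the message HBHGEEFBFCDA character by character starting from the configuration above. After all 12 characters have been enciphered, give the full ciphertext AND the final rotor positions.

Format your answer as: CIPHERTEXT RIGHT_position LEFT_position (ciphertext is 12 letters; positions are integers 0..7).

Answer: ACCFFHCDBGBD 2 6

Derivation:
Char 1 ('H'): step: R->7, L=4; H->plug->A->R->B->L->G->refl->D->L'->A->R'->H->plug->A
Char 2 ('B'): step: R->0, L->5 (L advanced); B->plug->F->R->G->L->D->refl->G->L'->F->R'->C->plug->C
Char 3 ('H'): step: R->1, L=5; H->plug->A->R->D->L->B->refl->H->L'->C->R'->C->plug->C
Char 4 ('G'): step: R->2, L=5; G->plug->G->R->A->L->F->refl->A->L'->B->R'->B->plug->F
Char 5 ('E'): step: R->3, L=5; E->plug->E->R->F->L->G->refl->D->L'->G->R'->B->plug->F
Char 6 ('E'): step: R->4, L=5; E->plug->E->R->G->L->D->refl->G->L'->F->R'->A->plug->H
Char 7 ('F'): step: R->5, L=5; F->plug->B->R->C->L->H->refl->B->L'->D->R'->C->plug->C
Char 8 ('B'): step: R->6, L=5; B->plug->F->R->F->L->G->refl->D->L'->G->R'->D->plug->D
Char 9 ('F'): step: R->7, L=5; F->plug->B->R->D->L->B->refl->H->L'->C->R'->F->plug->B
Char 10 ('C'): step: R->0, L->6 (L advanced); C->plug->C->R->F->L->C->refl->E->L'->H->R'->G->plug->G
Char 11 ('D'): step: R->1, L=6; D->plug->D->R->A->L->H->refl->B->L'->G->R'->F->plug->B
Char 12 ('A'): step: R->2, L=6; A->plug->H->R->C->L->A->refl->F->L'->E->R'->D->plug->D
Final: ciphertext=ACCFFHCDBGBD, RIGHT=2, LEFT=6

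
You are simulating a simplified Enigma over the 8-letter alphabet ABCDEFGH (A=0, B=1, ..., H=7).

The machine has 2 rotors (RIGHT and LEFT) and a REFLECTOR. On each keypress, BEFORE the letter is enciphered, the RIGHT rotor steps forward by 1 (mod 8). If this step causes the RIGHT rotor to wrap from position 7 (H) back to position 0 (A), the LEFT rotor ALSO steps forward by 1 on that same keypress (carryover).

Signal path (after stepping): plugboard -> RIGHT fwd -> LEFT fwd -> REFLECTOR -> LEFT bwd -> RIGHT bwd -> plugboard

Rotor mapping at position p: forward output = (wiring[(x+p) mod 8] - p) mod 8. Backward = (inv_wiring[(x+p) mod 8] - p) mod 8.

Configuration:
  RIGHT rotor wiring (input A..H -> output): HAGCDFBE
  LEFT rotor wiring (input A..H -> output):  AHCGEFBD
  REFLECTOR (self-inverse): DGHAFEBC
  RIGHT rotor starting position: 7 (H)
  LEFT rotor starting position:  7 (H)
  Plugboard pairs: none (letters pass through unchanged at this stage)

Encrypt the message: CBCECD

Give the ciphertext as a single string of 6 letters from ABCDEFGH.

Char 1 ('C'): step: R->0, L->0 (L advanced); C->plug->C->R->G->L->B->refl->G->L'->D->R'->E->plug->E
Char 2 ('B'): step: R->1, L=0; B->plug->B->R->F->L->F->refl->E->L'->E->R'->E->plug->E
Char 3 ('C'): step: R->2, L=0; C->plug->C->R->B->L->H->refl->C->L'->C->R'->F->plug->F
Char 4 ('E'): step: R->3, L=0; E->plug->E->R->B->L->H->refl->C->L'->C->R'->C->plug->C
Char 5 ('C'): step: R->4, L=0; C->plug->C->R->F->L->F->refl->E->L'->E->R'->F->plug->F
Char 6 ('D'): step: R->5, L=0; D->plug->D->R->C->L->C->refl->H->L'->B->R'->F->plug->F

Answer: EEFCFF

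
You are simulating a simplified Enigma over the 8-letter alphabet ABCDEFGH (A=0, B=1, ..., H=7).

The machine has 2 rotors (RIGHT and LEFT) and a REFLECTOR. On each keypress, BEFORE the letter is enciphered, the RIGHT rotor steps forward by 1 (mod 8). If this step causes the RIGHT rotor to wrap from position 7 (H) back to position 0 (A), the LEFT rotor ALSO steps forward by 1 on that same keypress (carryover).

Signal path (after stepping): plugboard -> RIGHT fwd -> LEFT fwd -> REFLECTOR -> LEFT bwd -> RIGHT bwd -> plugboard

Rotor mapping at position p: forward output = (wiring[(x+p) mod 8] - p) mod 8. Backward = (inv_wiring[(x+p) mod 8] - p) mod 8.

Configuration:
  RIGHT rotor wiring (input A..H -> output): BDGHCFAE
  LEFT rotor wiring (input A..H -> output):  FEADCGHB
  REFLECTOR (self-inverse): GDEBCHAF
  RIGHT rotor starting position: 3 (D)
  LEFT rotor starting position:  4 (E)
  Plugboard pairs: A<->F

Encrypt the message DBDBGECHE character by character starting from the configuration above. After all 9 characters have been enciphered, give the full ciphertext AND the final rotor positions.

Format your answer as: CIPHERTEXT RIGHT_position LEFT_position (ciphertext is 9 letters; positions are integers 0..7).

Char 1 ('D'): step: R->4, L=4; D->plug->D->R->A->L->G->refl->A->L'->F->R'->E->plug->E
Char 2 ('B'): step: R->5, L=4; B->plug->B->R->D->L->F->refl->H->L'->H->R'->C->plug->C
Char 3 ('D'): step: R->6, L=4; D->plug->D->R->F->L->A->refl->G->L'->A->R'->E->plug->E
Char 4 ('B'): step: R->7, L=4; B->plug->B->R->C->L->D->refl->B->L'->E->R'->C->plug->C
Char 5 ('G'): step: R->0, L->5 (L advanced); G->plug->G->R->A->L->B->refl->D->L'->F->R'->F->plug->A
Char 6 ('E'): step: R->1, L=5; E->plug->E->R->E->L->H->refl->F->L'->H->R'->F->plug->A
Char 7 ('C'): step: R->2, L=5; C->plug->C->R->A->L->B->refl->D->L'->F->R'->B->plug->B
Char 8 ('H'): step: R->3, L=5; H->plug->H->R->D->L->A->refl->G->L'->G->R'->F->plug->A
Char 9 ('E'): step: R->4, L=5; E->plug->E->R->F->L->D->refl->B->L'->A->R'->D->plug->D
Final: ciphertext=ECECAABAD, RIGHT=4, LEFT=5

Answer: ECECAABAD 4 5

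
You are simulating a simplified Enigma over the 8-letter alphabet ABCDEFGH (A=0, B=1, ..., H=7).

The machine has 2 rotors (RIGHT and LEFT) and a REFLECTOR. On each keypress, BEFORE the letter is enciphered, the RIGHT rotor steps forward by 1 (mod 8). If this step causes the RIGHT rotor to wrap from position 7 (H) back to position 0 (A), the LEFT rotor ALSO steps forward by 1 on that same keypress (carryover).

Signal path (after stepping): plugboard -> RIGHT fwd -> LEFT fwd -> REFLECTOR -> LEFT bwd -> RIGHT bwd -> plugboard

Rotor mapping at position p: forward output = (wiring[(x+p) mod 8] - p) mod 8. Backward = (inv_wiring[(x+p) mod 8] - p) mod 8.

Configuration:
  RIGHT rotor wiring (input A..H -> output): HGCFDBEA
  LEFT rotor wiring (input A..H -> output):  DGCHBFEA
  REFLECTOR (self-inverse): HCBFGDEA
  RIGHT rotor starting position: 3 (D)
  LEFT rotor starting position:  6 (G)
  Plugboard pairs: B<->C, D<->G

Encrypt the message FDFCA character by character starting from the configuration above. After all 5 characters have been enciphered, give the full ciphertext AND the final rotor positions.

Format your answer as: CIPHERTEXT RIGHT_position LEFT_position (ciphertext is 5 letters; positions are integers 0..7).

Answer: DAHFE 0 7

Derivation:
Char 1 ('F'): step: R->4, L=6; F->plug->F->R->C->L->F->refl->D->L'->G->R'->G->plug->D
Char 2 ('D'): step: R->5, L=6; D->plug->G->R->A->L->G->refl->E->L'->E->R'->A->plug->A
Char 3 ('F'): step: R->6, L=6; F->plug->F->R->H->L->H->refl->A->L'->D->R'->H->plug->H
Char 4 ('C'): step: R->7, L=6; C->plug->B->R->A->L->G->refl->E->L'->E->R'->F->plug->F
Char 5 ('A'): step: R->0, L->7 (L advanced); A->plug->A->R->H->L->F->refl->D->L'->D->R'->E->plug->E
Final: ciphertext=DAHFE, RIGHT=0, LEFT=7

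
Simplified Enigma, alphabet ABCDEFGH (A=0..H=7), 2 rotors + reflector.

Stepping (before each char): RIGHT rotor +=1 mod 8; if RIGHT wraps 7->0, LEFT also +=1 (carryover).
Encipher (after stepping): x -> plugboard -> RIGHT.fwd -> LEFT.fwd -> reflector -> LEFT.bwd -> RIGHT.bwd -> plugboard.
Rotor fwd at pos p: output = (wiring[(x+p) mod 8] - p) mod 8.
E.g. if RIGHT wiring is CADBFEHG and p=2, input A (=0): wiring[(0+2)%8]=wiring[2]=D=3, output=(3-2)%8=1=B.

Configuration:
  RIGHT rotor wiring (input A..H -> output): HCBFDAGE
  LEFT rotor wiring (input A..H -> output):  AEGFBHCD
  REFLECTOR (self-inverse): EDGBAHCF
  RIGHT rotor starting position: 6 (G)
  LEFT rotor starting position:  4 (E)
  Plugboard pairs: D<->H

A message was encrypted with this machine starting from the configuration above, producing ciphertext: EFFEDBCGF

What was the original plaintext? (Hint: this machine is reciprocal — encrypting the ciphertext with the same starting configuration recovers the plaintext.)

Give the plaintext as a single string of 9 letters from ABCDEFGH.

Answer: HBGCGDDEG

Derivation:
Char 1 ('E'): step: R->7, L=4; E->plug->E->R->G->L->C->refl->G->L'->C->R'->D->plug->H
Char 2 ('F'): step: R->0, L->5 (L advanced); F->plug->F->R->A->L->C->refl->G->L'->C->R'->B->plug->B
Char 3 ('F'): step: R->1, L=5; F->plug->F->R->F->L->B->refl->D->L'->D->R'->G->plug->G
Char 4 ('E'): step: R->2, L=5; E->plug->E->R->E->L->H->refl->F->L'->B->R'->C->plug->C
Char 5 ('D'): step: R->3, L=5; D->plug->H->R->G->L->A->refl->E->L'->H->R'->G->plug->G
Char 6 ('B'): step: R->4, L=5; B->plug->B->R->E->L->H->refl->F->L'->B->R'->H->plug->D
Char 7 ('C'): step: R->5, L=5; C->plug->C->R->H->L->E->refl->A->L'->G->R'->H->plug->D
Char 8 ('G'): step: R->6, L=5; G->plug->G->R->F->L->B->refl->D->L'->D->R'->E->plug->E
Char 9 ('F'): step: R->7, L=5; F->plug->F->R->E->L->H->refl->F->L'->B->R'->G->plug->G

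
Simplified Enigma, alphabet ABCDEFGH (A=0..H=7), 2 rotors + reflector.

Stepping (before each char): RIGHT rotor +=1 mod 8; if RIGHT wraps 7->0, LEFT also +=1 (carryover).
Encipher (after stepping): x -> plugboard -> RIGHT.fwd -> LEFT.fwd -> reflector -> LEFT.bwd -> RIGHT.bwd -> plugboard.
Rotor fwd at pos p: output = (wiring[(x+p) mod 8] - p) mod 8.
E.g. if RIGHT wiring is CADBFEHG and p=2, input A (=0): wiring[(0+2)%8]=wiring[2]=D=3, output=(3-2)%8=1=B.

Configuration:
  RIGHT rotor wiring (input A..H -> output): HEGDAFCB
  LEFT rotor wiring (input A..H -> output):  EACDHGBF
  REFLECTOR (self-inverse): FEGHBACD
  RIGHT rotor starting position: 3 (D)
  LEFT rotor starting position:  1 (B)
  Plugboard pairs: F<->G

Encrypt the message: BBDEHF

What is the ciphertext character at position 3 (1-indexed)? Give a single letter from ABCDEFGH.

Char 1 ('B'): step: R->4, L=1; B->plug->B->R->B->L->B->refl->E->L'->G->R'->C->plug->C
Char 2 ('B'): step: R->5, L=1; B->plug->B->R->F->L->A->refl->F->L'->E->R'->C->plug->C
Char 3 ('D'): step: R->6, L=1; D->plug->D->R->G->L->E->refl->B->L'->B->R'->C->plug->C

C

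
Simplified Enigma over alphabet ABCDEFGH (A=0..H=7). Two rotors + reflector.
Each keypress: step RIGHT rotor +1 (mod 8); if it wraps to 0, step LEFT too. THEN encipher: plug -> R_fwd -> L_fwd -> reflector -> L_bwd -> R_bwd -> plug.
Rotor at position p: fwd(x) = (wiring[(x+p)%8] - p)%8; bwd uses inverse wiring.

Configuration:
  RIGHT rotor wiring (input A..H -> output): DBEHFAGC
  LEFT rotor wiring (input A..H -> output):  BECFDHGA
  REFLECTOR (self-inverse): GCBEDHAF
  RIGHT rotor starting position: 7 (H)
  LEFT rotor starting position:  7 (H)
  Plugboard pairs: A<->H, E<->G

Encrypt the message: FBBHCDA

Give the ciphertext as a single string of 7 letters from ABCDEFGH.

Answer: AFCAEFH

Derivation:
Char 1 ('F'): step: R->0, L->0 (L advanced); F->plug->F->R->A->L->B->refl->C->L'->C->R'->H->plug->A
Char 2 ('B'): step: R->1, L=0; B->plug->B->R->D->L->F->refl->H->L'->F->R'->F->plug->F
Char 3 ('B'): step: R->2, L=0; B->plug->B->R->F->L->H->refl->F->L'->D->R'->C->plug->C
Char 4 ('H'): step: R->3, L=0; H->plug->A->R->E->L->D->refl->E->L'->B->R'->H->plug->A
Char 5 ('C'): step: R->4, L=0; C->plug->C->R->C->L->C->refl->B->L'->A->R'->G->plug->E
Char 6 ('D'): step: R->5, L=0; D->plug->D->R->G->L->G->refl->A->L'->H->R'->F->plug->F
Char 7 ('A'): step: R->6, L=0; A->plug->H->R->C->L->C->refl->B->L'->A->R'->A->plug->H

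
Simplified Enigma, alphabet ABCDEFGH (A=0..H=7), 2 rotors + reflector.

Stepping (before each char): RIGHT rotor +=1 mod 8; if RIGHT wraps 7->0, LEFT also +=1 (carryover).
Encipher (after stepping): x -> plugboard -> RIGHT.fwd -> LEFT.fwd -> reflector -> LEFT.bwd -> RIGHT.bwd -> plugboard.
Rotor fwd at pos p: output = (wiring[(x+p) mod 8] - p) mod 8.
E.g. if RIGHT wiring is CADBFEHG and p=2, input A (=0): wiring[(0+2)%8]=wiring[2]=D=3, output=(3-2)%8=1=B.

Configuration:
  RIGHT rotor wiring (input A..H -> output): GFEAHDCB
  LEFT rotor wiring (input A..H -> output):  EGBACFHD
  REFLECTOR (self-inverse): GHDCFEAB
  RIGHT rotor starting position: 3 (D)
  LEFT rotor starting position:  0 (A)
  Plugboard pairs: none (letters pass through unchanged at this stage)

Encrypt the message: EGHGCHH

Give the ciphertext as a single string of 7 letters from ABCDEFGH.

Answer: CDCBDFA

Derivation:
Char 1 ('E'): step: R->4, L=0; E->plug->E->R->C->L->B->refl->H->L'->G->R'->C->plug->C
Char 2 ('G'): step: R->5, L=0; G->plug->G->R->D->L->A->refl->G->L'->B->R'->D->plug->D
Char 3 ('H'): step: R->6, L=0; H->plug->H->R->F->L->F->refl->E->L'->A->R'->C->plug->C
Char 4 ('G'): step: R->7, L=0; G->plug->G->R->E->L->C->refl->D->L'->H->R'->B->plug->B
Char 5 ('C'): step: R->0, L->1 (L advanced); C->plug->C->R->E->L->E->refl->F->L'->A->R'->D->plug->D
Char 6 ('H'): step: R->1, L=1; H->plug->H->R->F->L->G->refl->A->L'->B->R'->F->plug->F
Char 7 ('H'): step: R->2, L=1; H->plug->H->R->D->L->B->refl->H->L'->C->R'->A->plug->A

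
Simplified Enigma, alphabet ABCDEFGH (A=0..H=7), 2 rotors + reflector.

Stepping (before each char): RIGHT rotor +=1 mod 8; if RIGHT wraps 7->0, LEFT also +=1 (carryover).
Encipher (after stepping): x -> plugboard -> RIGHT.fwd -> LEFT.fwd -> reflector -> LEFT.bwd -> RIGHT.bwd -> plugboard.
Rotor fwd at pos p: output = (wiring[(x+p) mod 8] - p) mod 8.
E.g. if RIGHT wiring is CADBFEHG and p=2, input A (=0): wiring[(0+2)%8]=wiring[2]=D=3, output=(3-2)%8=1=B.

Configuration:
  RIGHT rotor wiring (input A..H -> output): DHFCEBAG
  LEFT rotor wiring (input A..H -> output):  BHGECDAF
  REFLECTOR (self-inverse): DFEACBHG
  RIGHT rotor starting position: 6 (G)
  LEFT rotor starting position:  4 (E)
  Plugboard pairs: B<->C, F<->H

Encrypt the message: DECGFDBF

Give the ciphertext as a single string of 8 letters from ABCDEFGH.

Char 1 ('D'): step: R->7, L=4; D->plug->D->R->G->L->C->refl->E->L'->C->R'->G->plug->G
Char 2 ('E'): step: R->0, L->5 (L advanced); E->plug->E->R->E->L->C->refl->E->L'->D->R'->A->plug->A
Char 3 ('C'): step: R->1, L=5; C->plug->B->R->E->L->C->refl->E->L'->D->R'->D->plug->D
Char 4 ('G'): step: R->2, L=5; G->plug->G->R->B->L->D->refl->A->L'->C->R'->C->plug->B
Char 5 ('F'): step: R->3, L=5; F->plug->H->R->C->L->A->refl->D->L'->B->R'->B->plug->C
Char 6 ('D'): step: R->4, L=5; D->plug->D->R->C->L->A->refl->D->L'->B->R'->G->plug->G
Char 7 ('B'): step: R->5, L=5; B->plug->C->R->B->L->D->refl->A->L'->C->R'->E->plug->E
Char 8 ('F'): step: R->6, L=5; F->plug->H->R->D->L->E->refl->C->L'->E->R'->F->plug->H

Answer: GADBCGEH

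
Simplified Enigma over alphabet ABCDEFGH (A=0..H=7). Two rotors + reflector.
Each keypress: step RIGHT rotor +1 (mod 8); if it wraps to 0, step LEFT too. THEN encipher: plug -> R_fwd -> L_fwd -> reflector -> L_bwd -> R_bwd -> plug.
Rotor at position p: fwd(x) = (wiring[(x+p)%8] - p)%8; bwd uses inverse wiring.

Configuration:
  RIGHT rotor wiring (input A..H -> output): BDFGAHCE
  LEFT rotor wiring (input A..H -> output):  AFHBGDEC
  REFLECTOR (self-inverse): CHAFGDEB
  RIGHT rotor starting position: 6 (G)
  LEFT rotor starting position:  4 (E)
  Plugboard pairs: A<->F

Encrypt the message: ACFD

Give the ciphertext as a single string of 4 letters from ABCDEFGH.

Char 1 ('A'): step: R->7, L=4; A->plug->F->R->B->L->H->refl->B->L'->F->R'->A->plug->F
Char 2 ('C'): step: R->0, L->5 (L advanced); C->plug->C->R->F->L->C->refl->A->L'->E->R'->H->plug->H
Char 3 ('F'): step: R->1, L=5; F->plug->A->R->C->L->F->refl->D->L'->D->R'->G->plug->G
Char 4 ('D'): step: R->2, L=5; D->plug->D->R->F->L->C->refl->A->L'->E->R'->B->plug->B

Answer: FHGB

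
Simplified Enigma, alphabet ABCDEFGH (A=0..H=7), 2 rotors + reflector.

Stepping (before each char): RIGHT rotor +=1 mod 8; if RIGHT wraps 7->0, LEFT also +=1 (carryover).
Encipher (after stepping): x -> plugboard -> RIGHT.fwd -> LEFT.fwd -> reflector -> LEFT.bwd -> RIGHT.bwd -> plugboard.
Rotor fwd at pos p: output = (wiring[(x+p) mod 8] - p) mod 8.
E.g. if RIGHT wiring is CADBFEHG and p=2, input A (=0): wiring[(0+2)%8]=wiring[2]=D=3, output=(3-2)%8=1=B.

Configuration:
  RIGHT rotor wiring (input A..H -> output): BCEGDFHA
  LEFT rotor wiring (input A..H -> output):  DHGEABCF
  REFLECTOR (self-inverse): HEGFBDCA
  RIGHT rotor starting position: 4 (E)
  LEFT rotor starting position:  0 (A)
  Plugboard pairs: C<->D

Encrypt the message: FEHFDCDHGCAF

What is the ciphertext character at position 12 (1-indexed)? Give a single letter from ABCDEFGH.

Char 1 ('F'): step: R->5, L=0; F->plug->F->R->H->L->F->refl->D->L'->A->R'->A->plug->A
Char 2 ('E'): step: R->6, L=0; E->plug->E->R->G->L->C->refl->G->L'->C->R'->B->plug->B
Char 3 ('H'): step: R->7, L=0; H->plug->H->R->A->L->D->refl->F->L'->H->R'->E->plug->E
Char 4 ('F'): step: R->0, L->1 (L advanced); F->plug->F->R->F->L->B->refl->E->L'->G->R'->D->plug->C
Char 5 ('D'): step: R->1, L=1; D->plug->C->R->F->L->B->refl->E->L'->G->R'->F->plug->F
Char 6 ('C'): step: R->2, L=1; C->plug->D->R->D->L->H->refl->A->L'->E->R'->B->plug->B
Char 7 ('D'): step: R->3, L=1; D->plug->C->R->C->L->D->refl->F->L'->B->R'->H->plug->H
Char 8 ('H'): step: R->4, L=1; H->plug->H->R->C->L->D->refl->F->L'->B->R'->B->plug->B
Char 9 ('G'): step: R->5, L=1; G->plug->G->R->B->L->F->refl->D->L'->C->R'->B->plug->B
Char 10 ('C'): step: R->6, L=1; C->plug->D->R->E->L->A->refl->H->L'->D->R'->C->plug->D
Char 11 ('A'): step: R->7, L=1; A->plug->A->R->B->L->F->refl->D->L'->C->R'->B->plug->B
Char 12 ('F'): step: R->0, L->2 (L advanced); F->plug->F->R->F->L->D->refl->F->L'->H->R'->G->plug->G

G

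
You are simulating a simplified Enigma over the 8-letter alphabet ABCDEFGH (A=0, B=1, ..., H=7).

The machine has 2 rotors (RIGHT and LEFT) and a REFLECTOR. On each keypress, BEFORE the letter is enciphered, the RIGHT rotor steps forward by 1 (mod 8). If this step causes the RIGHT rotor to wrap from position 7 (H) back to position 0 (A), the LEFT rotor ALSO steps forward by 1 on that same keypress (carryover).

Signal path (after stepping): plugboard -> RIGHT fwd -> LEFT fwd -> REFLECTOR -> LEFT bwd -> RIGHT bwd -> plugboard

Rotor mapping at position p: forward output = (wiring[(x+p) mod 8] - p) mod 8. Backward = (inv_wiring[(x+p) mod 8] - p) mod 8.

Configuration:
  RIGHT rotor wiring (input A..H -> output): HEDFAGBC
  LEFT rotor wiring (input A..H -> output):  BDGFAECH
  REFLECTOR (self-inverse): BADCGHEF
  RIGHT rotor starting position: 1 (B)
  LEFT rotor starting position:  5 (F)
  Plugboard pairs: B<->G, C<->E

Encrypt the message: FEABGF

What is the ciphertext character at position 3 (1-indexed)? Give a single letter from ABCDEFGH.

Char 1 ('F'): step: R->2, L=5; F->plug->F->R->A->L->H->refl->F->L'->B->R'->A->plug->A
Char 2 ('E'): step: R->3, L=5; E->plug->C->R->D->L->E->refl->G->L'->E->R'->F->plug->F
Char 3 ('A'): step: R->4, L=5; A->plug->A->R->E->L->G->refl->E->L'->D->R'->E->plug->C

C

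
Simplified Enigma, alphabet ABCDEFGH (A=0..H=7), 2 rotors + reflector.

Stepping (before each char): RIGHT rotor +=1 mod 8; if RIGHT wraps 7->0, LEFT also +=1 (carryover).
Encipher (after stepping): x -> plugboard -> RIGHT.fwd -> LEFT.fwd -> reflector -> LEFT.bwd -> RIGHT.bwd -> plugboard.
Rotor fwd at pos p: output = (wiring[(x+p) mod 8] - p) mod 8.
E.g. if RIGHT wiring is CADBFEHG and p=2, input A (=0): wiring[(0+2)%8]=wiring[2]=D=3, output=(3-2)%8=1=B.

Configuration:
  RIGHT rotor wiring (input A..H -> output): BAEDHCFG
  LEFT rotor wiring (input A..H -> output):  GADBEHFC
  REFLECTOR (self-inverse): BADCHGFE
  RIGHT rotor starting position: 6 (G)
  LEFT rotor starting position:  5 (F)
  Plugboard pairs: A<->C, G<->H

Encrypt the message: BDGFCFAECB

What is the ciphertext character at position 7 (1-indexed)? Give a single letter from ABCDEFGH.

Char 1 ('B'): step: R->7, L=5; B->plug->B->R->C->L->F->refl->G->L'->F->R'->D->plug->D
Char 2 ('D'): step: R->0, L->6 (L advanced); D->plug->D->R->D->L->C->refl->D->L'->F->R'->G->plug->H
Char 3 ('G'): step: R->1, L=6; G->plug->H->R->A->L->H->refl->E->L'->B->R'->E->plug->E
Char 4 ('F'): step: R->2, L=6; F->plug->F->R->E->L->F->refl->G->L'->G->R'->H->plug->G
Char 5 ('C'): step: R->3, L=6; C->plug->A->R->A->L->H->refl->E->L'->B->R'->H->plug->G
Char 6 ('F'): step: R->4, L=6; F->plug->F->R->E->L->F->refl->G->L'->G->R'->B->plug->B
Char 7 ('A'): step: R->5, L=6; A->plug->C->R->B->L->E->refl->H->L'->A->R'->B->plug->B

B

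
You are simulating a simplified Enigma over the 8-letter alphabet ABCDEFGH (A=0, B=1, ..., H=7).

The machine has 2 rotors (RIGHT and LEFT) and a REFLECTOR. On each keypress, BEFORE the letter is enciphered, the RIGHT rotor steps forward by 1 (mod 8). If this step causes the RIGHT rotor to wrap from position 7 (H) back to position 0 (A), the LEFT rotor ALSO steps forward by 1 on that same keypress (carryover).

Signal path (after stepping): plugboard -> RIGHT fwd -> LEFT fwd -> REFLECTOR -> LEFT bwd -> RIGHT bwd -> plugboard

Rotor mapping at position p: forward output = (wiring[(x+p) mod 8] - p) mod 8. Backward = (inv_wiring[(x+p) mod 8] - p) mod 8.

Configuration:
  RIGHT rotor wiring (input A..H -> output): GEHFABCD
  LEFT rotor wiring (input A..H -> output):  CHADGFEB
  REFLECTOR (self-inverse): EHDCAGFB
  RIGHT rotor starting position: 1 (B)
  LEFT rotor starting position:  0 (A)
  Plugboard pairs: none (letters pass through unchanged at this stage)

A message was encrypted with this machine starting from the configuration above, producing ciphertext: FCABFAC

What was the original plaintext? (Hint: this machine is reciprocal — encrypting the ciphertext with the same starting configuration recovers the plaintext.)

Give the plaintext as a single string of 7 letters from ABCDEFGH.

Char 1 ('F'): step: R->2, L=0; F->plug->F->R->B->L->H->refl->B->L'->H->R'->D->plug->D
Char 2 ('C'): step: R->3, L=0; C->plug->C->R->G->L->E->refl->A->L'->C->R'->A->plug->A
Char 3 ('A'): step: R->4, L=0; A->plug->A->R->E->L->G->refl->F->L'->F->R'->B->plug->B
Char 4 ('B'): step: R->5, L=0; B->plug->B->R->F->L->F->refl->G->L'->E->R'->A->plug->A
Char 5 ('F'): step: R->6, L=0; F->plug->F->R->H->L->B->refl->H->L'->B->R'->E->plug->E
Char 6 ('A'): step: R->7, L=0; A->plug->A->R->E->L->G->refl->F->L'->F->R'->C->plug->C
Char 7 ('C'): step: R->0, L->1 (L advanced); C->plug->C->R->H->L->B->refl->H->L'->B->R'->F->plug->F

Answer: DABAECF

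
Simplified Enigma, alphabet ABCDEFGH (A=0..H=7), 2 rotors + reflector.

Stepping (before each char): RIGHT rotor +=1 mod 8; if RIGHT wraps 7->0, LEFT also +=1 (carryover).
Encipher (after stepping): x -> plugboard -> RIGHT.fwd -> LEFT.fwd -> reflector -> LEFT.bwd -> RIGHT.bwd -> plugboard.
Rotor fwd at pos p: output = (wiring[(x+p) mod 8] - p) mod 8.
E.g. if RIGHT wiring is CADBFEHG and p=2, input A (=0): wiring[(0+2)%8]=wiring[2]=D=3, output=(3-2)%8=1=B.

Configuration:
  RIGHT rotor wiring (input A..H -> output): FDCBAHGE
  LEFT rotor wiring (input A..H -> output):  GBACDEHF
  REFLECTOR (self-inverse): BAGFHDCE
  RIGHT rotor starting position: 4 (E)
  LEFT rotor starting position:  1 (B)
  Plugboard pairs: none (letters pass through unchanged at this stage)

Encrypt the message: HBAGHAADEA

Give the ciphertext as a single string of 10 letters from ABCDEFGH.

Answer: FHDFFGHBCF

Derivation:
Char 1 ('H'): step: R->5, L=1; H->plug->H->R->D->L->C->refl->G->L'->F->R'->F->plug->F
Char 2 ('B'): step: R->6, L=1; B->plug->B->R->G->L->E->refl->H->L'->B->R'->H->plug->H
Char 3 ('A'): step: R->7, L=1; A->plug->A->R->F->L->G->refl->C->L'->D->R'->D->plug->D
Char 4 ('G'): step: R->0, L->2 (L advanced); G->plug->G->R->G->L->E->refl->H->L'->H->R'->F->plug->F
Char 5 ('H'): step: R->1, L=2; H->plug->H->R->E->L->F->refl->D->L'->F->R'->F->plug->F
Char 6 ('A'): step: R->2, L=2; A->plug->A->R->A->L->G->refl->C->L'->D->R'->G->plug->G
Char 7 ('A'): step: R->3, L=2; A->plug->A->R->G->L->E->refl->H->L'->H->R'->H->plug->H
Char 8 ('D'): step: R->4, L=2; D->plug->D->R->A->L->G->refl->C->L'->D->R'->B->plug->B
Char 9 ('E'): step: R->5, L=2; E->plug->E->R->G->L->E->refl->H->L'->H->R'->C->plug->C
Char 10 ('A'): step: R->6, L=2; A->plug->A->R->A->L->G->refl->C->L'->D->R'->F->plug->F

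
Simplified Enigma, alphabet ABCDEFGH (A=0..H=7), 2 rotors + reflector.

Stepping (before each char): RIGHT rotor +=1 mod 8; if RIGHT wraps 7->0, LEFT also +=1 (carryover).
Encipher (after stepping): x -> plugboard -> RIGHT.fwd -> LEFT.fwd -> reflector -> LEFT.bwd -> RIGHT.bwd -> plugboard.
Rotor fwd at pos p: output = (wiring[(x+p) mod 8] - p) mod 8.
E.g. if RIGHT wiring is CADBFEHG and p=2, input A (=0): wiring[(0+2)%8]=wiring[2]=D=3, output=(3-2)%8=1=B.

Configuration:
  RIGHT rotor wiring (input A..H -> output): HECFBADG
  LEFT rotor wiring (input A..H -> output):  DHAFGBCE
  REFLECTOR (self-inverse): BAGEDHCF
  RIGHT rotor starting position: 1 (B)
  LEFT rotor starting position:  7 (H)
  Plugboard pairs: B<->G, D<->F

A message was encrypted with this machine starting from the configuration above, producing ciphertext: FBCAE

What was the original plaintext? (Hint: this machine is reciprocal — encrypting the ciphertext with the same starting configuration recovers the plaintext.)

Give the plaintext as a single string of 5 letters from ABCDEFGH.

Answer: DHHFF

Derivation:
Char 1 ('F'): step: R->2, L=7; F->plug->D->R->G->L->C->refl->G->L'->E->R'->F->plug->D
Char 2 ('B'): step: R->3, L=7; B->plug->G->R->B->L->E->refl->D->L'->H->R'->H->plug->H
Char 3 ('C'): step: R->4, L=7; C->plug->C->R->H->L->D->refl->E->L'->B->R'->H->plug->H
Char 4 ('A'): step: R->5, L=7; A->plug->A->R->D->L->B->refl->A->L'->C->R'->D->plug->F
Char 5 ('E'): step: R->6, L=7; E->plug->E->R->E->L->G->refl->C->L'->G->R'->D->plug->F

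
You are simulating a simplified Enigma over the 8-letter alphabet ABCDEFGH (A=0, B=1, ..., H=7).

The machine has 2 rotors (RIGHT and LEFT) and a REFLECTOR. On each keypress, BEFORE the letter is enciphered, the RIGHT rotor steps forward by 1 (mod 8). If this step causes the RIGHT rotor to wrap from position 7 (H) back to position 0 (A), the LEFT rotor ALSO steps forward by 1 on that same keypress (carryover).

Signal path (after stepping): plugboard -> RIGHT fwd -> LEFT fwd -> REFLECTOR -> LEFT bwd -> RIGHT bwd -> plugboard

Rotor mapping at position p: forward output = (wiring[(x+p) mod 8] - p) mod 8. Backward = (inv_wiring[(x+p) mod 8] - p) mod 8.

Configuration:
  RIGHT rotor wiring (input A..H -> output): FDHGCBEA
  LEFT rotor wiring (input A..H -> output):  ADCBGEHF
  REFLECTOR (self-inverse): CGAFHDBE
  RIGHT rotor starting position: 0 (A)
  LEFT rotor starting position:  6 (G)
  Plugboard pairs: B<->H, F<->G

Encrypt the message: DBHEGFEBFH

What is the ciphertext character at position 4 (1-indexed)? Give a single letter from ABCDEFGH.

Char 1 ('D'): step: R->1, L=6; D->plug->D->R->B->L->H->refl->E->L'->E->R'->H->plug->B
Char 2 ('B'): step: R->2, L=6; B->plug->H->R->B->L->H->refl->E->L'->E->R'->B->plug->H
Char 3 ('H'): step: R->3, L=6; H->plug->B->R->H->L->G->refl->B->L'->A->R'->G->plug->F
Char 4 ('E'): step: R->4, L=6; E->plug->E->R->B->L->H->refl->E->L'->E->R'->D->plug->D

D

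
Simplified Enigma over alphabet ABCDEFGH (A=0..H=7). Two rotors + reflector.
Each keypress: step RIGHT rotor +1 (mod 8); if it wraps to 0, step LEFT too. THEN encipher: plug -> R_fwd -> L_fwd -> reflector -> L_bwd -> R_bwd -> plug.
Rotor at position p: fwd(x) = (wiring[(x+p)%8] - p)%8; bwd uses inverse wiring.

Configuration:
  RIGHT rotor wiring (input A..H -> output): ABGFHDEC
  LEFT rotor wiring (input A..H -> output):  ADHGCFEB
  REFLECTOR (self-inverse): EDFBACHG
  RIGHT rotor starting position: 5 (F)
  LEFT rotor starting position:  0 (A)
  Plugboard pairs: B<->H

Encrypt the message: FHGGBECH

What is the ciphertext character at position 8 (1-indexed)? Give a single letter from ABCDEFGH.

Char 1 ('F'): step: R->6, L=0; F->plug->F->R->H->L->B->refl->D->L'->B->R'->G->plug->G
Char 2 ('H'): step: R->7, L=0; H->plug->B->R->B->L->D->refl->B->L'->H->R'->D->plug->D
Char 3 ('G'): step: R->0, L->1 (L advanced); G->plug->G->R->E->L->E->refl->A->L'->G->R'->C->plug->C
Char 4 ('G'): step: R->1, L=1; G->plug->G->R->B->L->G->refl->H->L'->H->R'->H->plug->B
Char 5 ('B'): step: R->2, L=1; B->plug->H->R->H->L->H->refl->G->L'->B->R'->D->plug->D
Char 6 ('E'): step: R->3, L=1; E->plug->E->R->H->L->H->refl->G->L'->B->R'->D->plug->D
Char 7 ('C'): step: R->4, L=1; C->plug->C->R->A->L->C->refl->F->L'->C->R'->G->plug->G
Char 8 ('H'): step: R->5, L=1; H->plug->B->R->H->L->H->refl->G->L'->B->R'->F->plug->F

F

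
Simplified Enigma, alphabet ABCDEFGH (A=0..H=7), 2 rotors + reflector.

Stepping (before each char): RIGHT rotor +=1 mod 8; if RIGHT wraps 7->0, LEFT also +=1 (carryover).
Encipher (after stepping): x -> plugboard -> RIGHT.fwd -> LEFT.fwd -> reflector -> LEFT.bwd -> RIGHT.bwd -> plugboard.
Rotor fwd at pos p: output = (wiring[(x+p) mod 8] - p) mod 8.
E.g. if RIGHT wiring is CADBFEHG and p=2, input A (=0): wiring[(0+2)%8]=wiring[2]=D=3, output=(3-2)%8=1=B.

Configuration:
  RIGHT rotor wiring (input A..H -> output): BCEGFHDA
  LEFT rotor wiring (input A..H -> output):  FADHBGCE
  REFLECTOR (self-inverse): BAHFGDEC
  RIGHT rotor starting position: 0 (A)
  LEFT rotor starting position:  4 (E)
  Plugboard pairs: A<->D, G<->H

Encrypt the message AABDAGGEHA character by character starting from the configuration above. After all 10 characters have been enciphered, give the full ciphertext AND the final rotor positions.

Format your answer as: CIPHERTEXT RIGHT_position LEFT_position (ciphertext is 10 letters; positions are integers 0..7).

Answer: BDEFCECFCH 2 5

Derivation:
Char 1 ('A'): step: R->1, L=4; A->plug->D->R->E->L->B->refl->A->L'->D->R'->B->plug->B
Char 2 ('A'): step: R->2, L=4; A->plug->D->R->F->L->E->refl->G->L'->C->R'->A->plug->D
Char 3 ('B'): step: R->3, L=4; B->plug->B->R->C->L->G->refl->E->L'->F->R'->E->plug->E
Char 4 ('D'): step: R->4, L=4; D->plug->A->R->B->L->C->refl->H->L'->G->R'->F->plug->F
Char 5 ('A'): step: R->5, L=4; A->plug->D->R->E->L->B->refl->A->L'->D->R'->C->plug->C
Char 6 ('G'): step: R->6, L=4; G->plug->H->R->B->L->C->refl->H->L'->G->R'->E->plug->E
Char 7 ('G'): step: R->7, L=4; G->plug->H->R->E->L->B->refl->A->L'->D->R'->C->plug->C
Char 8 ('E'): step: R->0, L->5 (L advanced); E->plug->E->R->F->L->G->refl->E->L'->H->R'->F->plug->F
Char 9 ('H'): step: R->1, L=5; H->plug->G->R->H->L->E->refl->G->L'->F->R'->C->plug->C
Char 10 ('A'): step: R->2, L=5; A->plug->D->R->F->L->G->refl->E->L'->H->R'->G->plug->H
Final: ciphertext=BDEFCECFCH, RIGHT=2, LEFT=5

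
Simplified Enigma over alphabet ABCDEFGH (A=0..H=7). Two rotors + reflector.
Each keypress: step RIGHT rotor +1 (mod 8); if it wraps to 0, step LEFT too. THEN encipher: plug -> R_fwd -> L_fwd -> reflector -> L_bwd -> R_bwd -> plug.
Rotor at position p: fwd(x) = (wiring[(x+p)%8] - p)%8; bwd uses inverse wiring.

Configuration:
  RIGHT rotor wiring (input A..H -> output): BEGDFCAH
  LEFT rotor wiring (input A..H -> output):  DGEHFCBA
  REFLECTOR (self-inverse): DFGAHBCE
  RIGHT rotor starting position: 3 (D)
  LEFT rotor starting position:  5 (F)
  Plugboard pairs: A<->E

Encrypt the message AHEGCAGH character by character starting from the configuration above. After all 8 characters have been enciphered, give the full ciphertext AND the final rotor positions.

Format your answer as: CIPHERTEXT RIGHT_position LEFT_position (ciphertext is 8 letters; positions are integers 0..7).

Char 1 ('A'): step: R->4, L=5; A->plug->E->R->F->L->H->refl->E->L'->B->R'->A->plug->E
Char 2 ('H'): step: R->5, L=5; H->plug->H->R->A->L->F->refl->B->L'->E->R'->D->plug->D
Char 3 ('E'): step: R->6, L=5; E->plug->A->R->C->L->D->refl->A->L'->H->R'->G->plug->G
Char 4 ('G'): step: R->7, L=5; G->plug->G->R->D->L->G->refl->C->L'->G->R'->F->plug->F
Char 5 ('C'): step: R->0, L->6 (L advanced); C->plug->C->R->G->L->H->refl->E->L'->H->R'->H->plug->H
Char 6 ('A'): step: R->1, L=6; A->plug->E->R->B->L->C->refl->G->L'->E->R'->D->plug->D
Char 7 ('G'): step: R->2, L=6; G->plug->G->R->H->L->E->refl->H->L'->G->R'->E->plug->A
Char 8 ('H'): step: R->3, L=6; H->plug->H->R->D->L->A->refl->D->L'->A->R'->A->plug->E
Final: ciphertext=EDGFHDAE, RIGHT=3, LEFT=6

Answer: EDGFHDAE 3 6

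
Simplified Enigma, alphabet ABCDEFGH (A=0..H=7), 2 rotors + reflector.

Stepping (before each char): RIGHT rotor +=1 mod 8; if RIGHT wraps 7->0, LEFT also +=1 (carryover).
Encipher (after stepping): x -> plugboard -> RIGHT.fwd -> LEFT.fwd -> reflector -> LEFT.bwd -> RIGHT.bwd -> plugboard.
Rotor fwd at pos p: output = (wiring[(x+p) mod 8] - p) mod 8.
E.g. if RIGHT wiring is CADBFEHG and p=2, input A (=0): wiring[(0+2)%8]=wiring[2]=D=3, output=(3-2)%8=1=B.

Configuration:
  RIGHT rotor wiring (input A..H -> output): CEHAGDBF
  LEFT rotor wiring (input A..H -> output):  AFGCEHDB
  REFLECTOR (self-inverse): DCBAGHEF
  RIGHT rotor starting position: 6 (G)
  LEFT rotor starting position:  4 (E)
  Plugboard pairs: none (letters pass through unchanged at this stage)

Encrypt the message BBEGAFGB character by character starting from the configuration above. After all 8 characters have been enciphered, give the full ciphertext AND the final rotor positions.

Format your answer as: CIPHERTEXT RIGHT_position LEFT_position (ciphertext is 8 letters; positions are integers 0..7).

Char 1 ('B'): step: R->7, L=4; B->plug->B->R->D->L->F->refl->H->L'->C->R'->H->plug->H
Char 2 ('B'): step: R->0, L->5 (L advanced); B->plug->B->R->E->L->A->refl->D->L'->D->R'->F->plug->F
Char 3 ('E'): step: R->1, L=5; E->plug->E->R->C->L->E->refl->G->L'->B->R'->H->plug->H
Char 4 ('G'): step: R->2, L=5; G->plug->G->R->A->L->C->refl->B->L'->F->R'->A->plug->A
Char 5 ('A'): step: R->3, L=5; A->plug->A->R->F->L->B->refl->C->L'->A->R'->C->plug->C
Char 6 ('F'): step: R->4, L=5; F->plug->F->R->A->L->C->refl->B->L'->F->R'->C->plug->C
Char 7 ('G'): step: R->5, L=5; G->plug->G->R->D->L->D->refl->A->L'->E->R'->B->plug->B
Char 8 ('B'): step: R->6, L=5; B->plug->B->R->H->L->H->refl->F->L'->G->R'->D->plug->D
Final: ciphertext=HFHACCBD, RIGHT=6, LEFT=5

Answer: HFHACCBD 6 5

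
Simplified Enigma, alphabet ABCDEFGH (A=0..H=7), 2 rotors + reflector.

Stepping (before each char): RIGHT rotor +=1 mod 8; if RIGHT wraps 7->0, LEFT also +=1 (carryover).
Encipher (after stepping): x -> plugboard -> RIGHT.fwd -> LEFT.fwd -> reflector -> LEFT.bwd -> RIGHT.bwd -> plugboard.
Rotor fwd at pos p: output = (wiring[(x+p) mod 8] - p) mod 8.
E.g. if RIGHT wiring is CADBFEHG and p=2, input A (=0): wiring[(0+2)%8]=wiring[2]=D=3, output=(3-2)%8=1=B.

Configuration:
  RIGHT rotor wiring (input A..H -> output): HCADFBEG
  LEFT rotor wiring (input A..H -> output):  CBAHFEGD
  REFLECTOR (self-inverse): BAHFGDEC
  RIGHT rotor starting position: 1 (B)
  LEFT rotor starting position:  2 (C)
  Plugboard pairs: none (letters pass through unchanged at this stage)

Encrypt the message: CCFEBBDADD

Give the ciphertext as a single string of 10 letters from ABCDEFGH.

Answer: DHBGDEAGCH

Derivation:
Char 1 ('C'): step: R->2, L=2; C->plug->C->R->D->L->C->refl->H->L'->H->R'->D->plug->D
Char 2 ('C'): step: R->3, L=2; C->plug->C->R->G->L->A->refl->B->L'->F->R'->H->plug->H
Char 3 ('F'): step: R->4, L=2; F->plug->F->R->G->L->A->refl->B->L'->F->R'->B->plug->B
Char 4 ('E'): step: R->5, L=2; E->plug->E->R->F->L->B->refl->A->L'->G->R'->G->plug->G
Char 5 ('B'): step: R->6, L=2; B->plug->B->R->A->L->G->refl->E->L'->E->R'->D->plug->D
Char 6 ('B'): step: R->7, L=2; B->plug->B->R->A->L->G->refl->E->L'->E->R'->E->plug->E
Char 7 ('D'): step: R->0, L->3 (L advanced); D->plug->D->R->D->L->D->refl->F->L'->H->R'->A->plug->A
Char 8 ('A'): step: R->1, L=3; A->plug->A->R->B->L->C->refl->H->L'->F->R'->G->plug->G
Char 9 ('D'): step: R->2, L=3; D->plug->D->R->H->L->F->refl->D->L'->D->R'->C->plug->C
Char 10 ('D'): step: R->3, L=3; D->plug->D->R->B->L->C->refl->H->L'->F->R'->H->plug->H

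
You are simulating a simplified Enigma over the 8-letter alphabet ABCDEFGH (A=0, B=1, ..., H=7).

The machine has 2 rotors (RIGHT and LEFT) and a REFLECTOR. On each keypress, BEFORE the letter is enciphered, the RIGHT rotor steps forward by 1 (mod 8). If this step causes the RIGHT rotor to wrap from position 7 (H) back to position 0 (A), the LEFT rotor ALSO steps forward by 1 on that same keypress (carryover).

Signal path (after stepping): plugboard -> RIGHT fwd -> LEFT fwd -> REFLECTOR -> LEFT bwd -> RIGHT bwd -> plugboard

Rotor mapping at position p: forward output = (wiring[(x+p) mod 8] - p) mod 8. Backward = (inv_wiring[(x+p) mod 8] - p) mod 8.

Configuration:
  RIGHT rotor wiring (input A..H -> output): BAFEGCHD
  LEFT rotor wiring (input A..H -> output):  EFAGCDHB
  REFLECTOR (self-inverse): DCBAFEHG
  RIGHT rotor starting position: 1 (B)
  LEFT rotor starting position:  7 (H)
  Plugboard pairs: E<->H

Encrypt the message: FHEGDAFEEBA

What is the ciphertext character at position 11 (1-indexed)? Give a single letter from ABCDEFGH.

Char 1 ('F'): step: R->2, L=7; F->plug->F->R->B->L->F->refl->E->L'->G->R'->H->plug->E
Char 2 ('H'): step: R->3, L=7; H->plug->E->R->A->L->C->refl->B->L'->D->R'->B->plug->B
Char 3 ('E'): step: R->4, L=7; E->plug->H->R->A->L->C->refl->B->L'->D->R'->C->plug->C
Char 4 ('G'): step: R->5, L=7; G->plug->G->R->H->L->A->refl->D->L'->F->R'->A->plug->A
Char 5 ('D'): step: R->6, L=7; D->plug->D->R->C->L->G->refl->H->L'->E->R'->H->plug->E
Char 6 ('A'): step: R->7, L=7; A->plug->A->R->E->L->H->refl->G->L'->C->R'->B->plug->B
Char 7 ('F'): step: R->0, L->0 (L advanced); F->plug->F->R->C->L->A->refl->D->L'->F->R'->C->plug->C
Char 8 ('E'): step: R->1, L=0; E->plug->H->R->A->L->E->refl->F->L'->B->R'->E->plug->H
Char 9 ('E'): step: R->2, L=0; E->plug->H->R->G->L->H->refl->G->L'->D->R'->A->plug->A
Char 10 ('B'): step: R->3, L=0; B->plug->B->R->D->L->G->refl->H->L'->G->R'->F->plug->F
Char 11 ('A'): step: R->4, L=0; A->plug->A->R->C->L->A->refl->D->L'->F->R'->E->plug->H

H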